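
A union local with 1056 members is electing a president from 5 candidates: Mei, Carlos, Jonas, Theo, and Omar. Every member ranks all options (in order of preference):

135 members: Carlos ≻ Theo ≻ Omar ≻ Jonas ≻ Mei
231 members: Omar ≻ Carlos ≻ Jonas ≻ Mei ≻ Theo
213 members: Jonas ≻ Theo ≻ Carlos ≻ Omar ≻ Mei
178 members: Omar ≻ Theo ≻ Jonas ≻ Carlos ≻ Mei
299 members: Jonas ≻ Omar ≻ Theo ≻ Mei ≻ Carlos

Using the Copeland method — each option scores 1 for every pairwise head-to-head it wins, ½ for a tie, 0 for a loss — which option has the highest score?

Mei: loses to Carlos, Jonas, Theo, and Omar → score 0.
Carlos: beats Mei; loses to Jonas, Theo, and Omar → score 1.
Jonas: beats Mei, Carlos, and Theo; loses to Omar → score 3.
Theo: beats Mei and Carlos; loses to Jonas and Omar → score 2.
Omar: beats Mei, Carlos, Jonas, and Theo → score 4.
Omar has the best pairwise record.

Omar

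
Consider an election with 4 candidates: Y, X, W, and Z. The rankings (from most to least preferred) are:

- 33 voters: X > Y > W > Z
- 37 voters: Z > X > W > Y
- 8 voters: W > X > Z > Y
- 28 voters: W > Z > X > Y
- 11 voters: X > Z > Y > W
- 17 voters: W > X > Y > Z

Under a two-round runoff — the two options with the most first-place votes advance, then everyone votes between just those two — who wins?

X

Round 1 first-place votes: Y 0, X 44, W 53, Z 37.
W and X advance.
Runoff: W is preferred to X by 53 voters; X by 81.
X wins the runoff.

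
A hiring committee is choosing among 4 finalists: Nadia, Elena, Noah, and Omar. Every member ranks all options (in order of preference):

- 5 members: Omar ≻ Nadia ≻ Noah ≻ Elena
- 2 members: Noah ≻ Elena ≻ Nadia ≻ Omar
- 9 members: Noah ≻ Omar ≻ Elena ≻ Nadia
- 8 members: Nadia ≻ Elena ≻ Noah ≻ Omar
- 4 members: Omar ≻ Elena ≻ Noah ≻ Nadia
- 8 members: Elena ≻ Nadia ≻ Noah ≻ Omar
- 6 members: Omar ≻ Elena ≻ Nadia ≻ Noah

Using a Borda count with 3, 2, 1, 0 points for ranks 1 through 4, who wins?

Nadia: 5·2 + 2·1 + 9·0 + 8·3 + 4·0 + 8·2 + 6·1 = 58
Elena: 5·0 + 2·2 + 9·1 + 8·2 + 4·2 + 8·3 + 6·2 = 73
Noah: 5·1 + 2·3 + 9·3 + 8·1 + 4·1 + 8·1 + 6·0 = 58
Omar: 5·3 + 2·0 + 9·2 + 8·0 + 4·3 + 8·0 + 6·3 = 63
Elena has the highest Borda score (73).

Elena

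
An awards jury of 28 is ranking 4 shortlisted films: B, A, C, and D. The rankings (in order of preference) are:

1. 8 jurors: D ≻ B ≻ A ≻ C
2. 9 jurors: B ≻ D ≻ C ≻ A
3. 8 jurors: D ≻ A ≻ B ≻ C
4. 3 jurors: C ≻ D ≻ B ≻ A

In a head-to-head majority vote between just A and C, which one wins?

Voters preferring A to C: 16; preferring C to A: 12.
A wins the head-to-head.

A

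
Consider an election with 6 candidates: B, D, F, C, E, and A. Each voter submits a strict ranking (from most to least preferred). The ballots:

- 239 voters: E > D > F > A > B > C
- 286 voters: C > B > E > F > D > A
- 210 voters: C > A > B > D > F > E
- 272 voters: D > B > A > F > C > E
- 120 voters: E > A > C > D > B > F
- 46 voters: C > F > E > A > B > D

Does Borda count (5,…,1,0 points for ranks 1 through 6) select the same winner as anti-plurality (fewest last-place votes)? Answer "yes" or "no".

Borda — scores: B 3267, D 3262, F 2227, C 3342, E 2791, A 2706. Winner: C.
Anti-plurality — last-place votes: B 0, D 46, F 120, C 239, E 482, A 286. Winner: B.
The two methods disagree.

no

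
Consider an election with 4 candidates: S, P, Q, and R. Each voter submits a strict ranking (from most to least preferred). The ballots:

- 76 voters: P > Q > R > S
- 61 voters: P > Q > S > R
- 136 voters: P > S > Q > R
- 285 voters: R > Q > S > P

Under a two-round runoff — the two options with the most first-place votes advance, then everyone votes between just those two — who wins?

R

Round 1 first-place votes: S 0, P 273, Q 0, R 285.
R and P advance.
Runoff: R is preferred to P by 285 voters; P by 273.
R wins the runoff.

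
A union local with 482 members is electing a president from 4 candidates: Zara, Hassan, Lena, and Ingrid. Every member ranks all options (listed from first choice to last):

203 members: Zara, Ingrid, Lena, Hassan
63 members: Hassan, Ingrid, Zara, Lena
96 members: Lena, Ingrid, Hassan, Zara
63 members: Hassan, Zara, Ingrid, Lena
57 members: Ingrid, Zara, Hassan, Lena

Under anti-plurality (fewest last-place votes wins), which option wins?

Ingrid

Last-place votes: Zara 96, Hassan 203, Lena 183, Ingrid 0.
Ingrid is ranked last by the fewest voters, so Ingrid wins.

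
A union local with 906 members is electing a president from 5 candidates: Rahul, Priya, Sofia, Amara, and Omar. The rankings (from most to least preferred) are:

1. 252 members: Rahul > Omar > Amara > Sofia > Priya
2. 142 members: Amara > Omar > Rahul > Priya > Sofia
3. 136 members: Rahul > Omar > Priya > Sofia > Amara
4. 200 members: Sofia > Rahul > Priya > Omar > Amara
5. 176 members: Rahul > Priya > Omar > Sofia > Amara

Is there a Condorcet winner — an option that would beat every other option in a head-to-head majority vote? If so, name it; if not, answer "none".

Rahul

Rahul vs Priya: 906–0 for Rahul.
Rahul vs Sofia: 706–200 for Rahul.
Rahul vs Amara: 764–142 for Rahul.
Rahul vs Omar: 764–142 for Rahul.
Rahul beats every other option head-to-head.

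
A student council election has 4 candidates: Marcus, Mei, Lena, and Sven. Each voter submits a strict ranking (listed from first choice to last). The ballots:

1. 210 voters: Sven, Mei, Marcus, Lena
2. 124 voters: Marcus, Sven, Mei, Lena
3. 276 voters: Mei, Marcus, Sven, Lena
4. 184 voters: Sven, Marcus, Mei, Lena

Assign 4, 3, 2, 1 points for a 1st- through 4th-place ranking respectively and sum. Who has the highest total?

Marcus: 210·2 + 124·4 + 276·3 + 184·3 = 2296
Mei: 210·3 + 124·2 + 276·4 + 184·2 = 2350
Lena: 210·1 + 124·1 + 276·1 + 184·1 = 794
Sven: 210·4 + 124·3 + 276·2 + 184·4 = 2500
Sven has the highest Borda score (2500).

Sven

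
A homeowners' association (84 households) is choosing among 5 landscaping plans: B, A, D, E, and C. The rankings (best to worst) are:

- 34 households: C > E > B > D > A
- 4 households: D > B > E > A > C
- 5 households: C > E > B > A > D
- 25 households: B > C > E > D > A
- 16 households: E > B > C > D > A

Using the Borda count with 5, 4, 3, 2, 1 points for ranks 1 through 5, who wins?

B: 34·3 + 4·4 + 5·3 + 25·5 + 16·4 = 322
A: 34·1 + 4·2 + 5·2 + 25·1 + 16·1 = 93
D: 34·2 + 4·5 + 5·1 + 25·2 + 16·2 = 175
E: 34·4 + 4·3 + 5·4 + 25·3 + 16·5 = 323
C: 34·5 + 4·1 + 5·5 + 25·4 + 16·3 = 347
C has the highest Borda score (347).

C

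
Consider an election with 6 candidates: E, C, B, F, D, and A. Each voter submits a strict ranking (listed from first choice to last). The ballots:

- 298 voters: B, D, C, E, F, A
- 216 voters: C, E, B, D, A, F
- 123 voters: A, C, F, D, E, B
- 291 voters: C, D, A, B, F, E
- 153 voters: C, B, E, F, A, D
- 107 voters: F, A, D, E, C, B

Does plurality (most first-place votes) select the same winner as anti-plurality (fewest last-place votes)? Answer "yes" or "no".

Plurality — first-place votes: E 0, C 660, B 298, F 107, D 0, A 123. Winner: C.
Anti-plurality — last-place votes: E 291, C 0, B 230, F 216, D 153, A 298. Winner: C.
The two methods agree.

yes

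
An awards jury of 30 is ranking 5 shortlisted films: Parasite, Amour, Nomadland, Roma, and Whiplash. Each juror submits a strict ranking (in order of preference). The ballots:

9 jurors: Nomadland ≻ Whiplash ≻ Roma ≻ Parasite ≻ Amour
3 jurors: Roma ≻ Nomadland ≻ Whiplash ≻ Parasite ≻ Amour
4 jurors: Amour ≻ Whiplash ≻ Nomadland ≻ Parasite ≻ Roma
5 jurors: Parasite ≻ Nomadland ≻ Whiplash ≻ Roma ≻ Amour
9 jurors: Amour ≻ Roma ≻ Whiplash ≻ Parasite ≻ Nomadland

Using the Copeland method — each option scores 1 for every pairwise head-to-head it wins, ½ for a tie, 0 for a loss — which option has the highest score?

Parasite: beats Amour; loses to Nomadland, Roma, and Whiplash → score 1.
Amour: loses to Parasite, Nomadland, Roma, and Whiplash → score 0.
Nomadland: beats Parasite, Amour, Roma, and Whiplash → score 4.
Roma: beats Parasite and Amour; loses to Nomadland and Whiplash → score 2.
Whiplash: beats Parasite, Amour, and Roma; loses to Nomadland → score 3.
Nomadland has the best pairwise record.

Nomadland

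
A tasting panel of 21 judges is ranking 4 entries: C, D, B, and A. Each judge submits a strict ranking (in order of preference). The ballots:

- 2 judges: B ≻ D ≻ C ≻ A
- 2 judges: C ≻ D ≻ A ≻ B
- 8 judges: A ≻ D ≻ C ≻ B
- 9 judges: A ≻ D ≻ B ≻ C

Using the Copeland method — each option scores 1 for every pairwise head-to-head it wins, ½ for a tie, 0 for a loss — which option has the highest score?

A

C: loses to D, B, and A → score 0.
D: beats C and B; loses to A → score 2.
B: beats C; loses to D and A → score 1.
A: beats C, D, and B → score 3.
A has the best pairwise record.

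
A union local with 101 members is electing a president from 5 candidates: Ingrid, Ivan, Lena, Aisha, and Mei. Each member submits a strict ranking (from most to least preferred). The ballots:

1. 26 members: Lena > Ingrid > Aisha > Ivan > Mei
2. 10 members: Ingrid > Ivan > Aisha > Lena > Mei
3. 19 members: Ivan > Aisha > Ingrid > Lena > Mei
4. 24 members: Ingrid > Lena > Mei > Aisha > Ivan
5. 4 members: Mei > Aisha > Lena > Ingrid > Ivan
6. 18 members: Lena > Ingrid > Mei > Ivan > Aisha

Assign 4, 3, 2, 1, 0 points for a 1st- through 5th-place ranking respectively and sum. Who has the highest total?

Ingrid

Ingrid: 26·3 + 10·4 + 19·2 + 24·4 + 4·1 + 18·3 = 310
Ivan: 26·1 + 10·3 + 19·4 + 24·0 + 4·0 + 18·1 = 150
Lena: 26·4 + 10·1 + 19·1 + 24·3 + 4·2 + 18·4 = 285
Aisha: 26·2 + 10·2 + 19·3 + 24·1 + 4·3 + 18·0 = 165
Mei: 26·0 + 10·0 + 19·0 + 24·2 + 4·4 + 18·2 = 100
Ingrid has the highest Borda score (310).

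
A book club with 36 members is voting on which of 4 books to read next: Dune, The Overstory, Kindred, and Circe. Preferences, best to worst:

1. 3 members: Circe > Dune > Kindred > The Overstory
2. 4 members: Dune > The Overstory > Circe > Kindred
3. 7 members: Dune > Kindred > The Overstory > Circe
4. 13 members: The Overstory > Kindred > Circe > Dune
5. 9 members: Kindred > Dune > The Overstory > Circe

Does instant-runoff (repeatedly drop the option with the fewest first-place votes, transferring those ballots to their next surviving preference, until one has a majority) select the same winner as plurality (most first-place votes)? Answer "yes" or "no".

no

Instant-runoff — R1 Dune 11, The Overstory 13, Kindred 9, Circe 3 (Circe out); R2 Dune 14, The Overstory 13, Kindred 9 (Kindred out); R3 Dune 23, The Overstory 13 (Dune winner). Winner: Dune.
Plurality — first-place votes: Dune 11, The Overstory 13, Kindred 9, Circe 3. Winner: The Overstory.
The two methods disagree.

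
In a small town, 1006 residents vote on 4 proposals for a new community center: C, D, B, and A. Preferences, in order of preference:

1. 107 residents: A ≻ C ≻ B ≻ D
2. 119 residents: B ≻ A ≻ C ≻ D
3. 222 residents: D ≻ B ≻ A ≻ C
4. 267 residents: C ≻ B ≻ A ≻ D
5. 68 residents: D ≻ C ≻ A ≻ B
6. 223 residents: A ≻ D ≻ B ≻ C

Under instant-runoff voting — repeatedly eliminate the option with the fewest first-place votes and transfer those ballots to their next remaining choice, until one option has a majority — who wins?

Round 1: C 267, D 290, B 119, A 330. Eliminate B.
Round 2: C 267, D 290, A 449. Eliminate C.
Round 3: D 290, A 716. A has a majority.

A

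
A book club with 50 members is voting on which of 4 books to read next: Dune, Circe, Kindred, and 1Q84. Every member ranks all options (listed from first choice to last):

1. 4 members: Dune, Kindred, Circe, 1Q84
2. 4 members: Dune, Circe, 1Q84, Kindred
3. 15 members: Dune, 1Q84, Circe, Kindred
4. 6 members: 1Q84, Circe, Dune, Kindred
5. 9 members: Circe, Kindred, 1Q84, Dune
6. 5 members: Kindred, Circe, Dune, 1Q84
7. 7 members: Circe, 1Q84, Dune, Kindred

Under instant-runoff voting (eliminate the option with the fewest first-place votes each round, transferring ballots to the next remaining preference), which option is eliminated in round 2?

Round 1: Dune 23, Circe 16, Kindred 5, 1Q84 6. Eliminate Kindred.
Round 2: Dune 23, Circe 21, 1Q84 6. Eliminate 1Q84.

1Q84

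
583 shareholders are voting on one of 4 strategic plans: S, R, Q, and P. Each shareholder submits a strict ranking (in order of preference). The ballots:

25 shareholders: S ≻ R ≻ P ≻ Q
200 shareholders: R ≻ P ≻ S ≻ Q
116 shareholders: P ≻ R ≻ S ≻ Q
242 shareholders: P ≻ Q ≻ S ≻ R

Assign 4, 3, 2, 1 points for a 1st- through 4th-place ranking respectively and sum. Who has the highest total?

S: 25·4 + 200·2 + 116·2 + 242·2 = 1216
R: 25·3 + 200·4 + 116·3 + 242·1 = 1465
Q: 25·1 + 200·1 + 116·1 + 242·3 = 1067
P: 25·2 + 200·3 + 116·4 + 242·4 = 2082
P has the highest Borda score (2082).

P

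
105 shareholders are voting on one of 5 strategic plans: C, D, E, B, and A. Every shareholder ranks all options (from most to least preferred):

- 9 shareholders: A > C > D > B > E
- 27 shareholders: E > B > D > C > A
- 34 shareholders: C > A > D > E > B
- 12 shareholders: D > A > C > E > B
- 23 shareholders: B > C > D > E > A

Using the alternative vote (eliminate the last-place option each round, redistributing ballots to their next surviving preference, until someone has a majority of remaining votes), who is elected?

C

Round 1: C 34, D 12, E 27, B 23, A 9. Eliminate A.
Round 2: C 43, D 12, E 27, B 23. Eliminate D.
Round 3: C 55, E 27, B 23. C has a majority.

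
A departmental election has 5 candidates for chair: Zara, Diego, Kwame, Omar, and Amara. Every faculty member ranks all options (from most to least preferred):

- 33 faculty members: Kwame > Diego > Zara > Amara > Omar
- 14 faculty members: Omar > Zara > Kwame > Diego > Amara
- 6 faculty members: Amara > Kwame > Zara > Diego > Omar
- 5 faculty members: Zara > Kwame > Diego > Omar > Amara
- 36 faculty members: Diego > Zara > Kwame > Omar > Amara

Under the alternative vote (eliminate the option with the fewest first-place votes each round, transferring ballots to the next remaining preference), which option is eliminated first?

Round 1: Zara 5, Diego 36, Kwame 33, Omar 14, Amara 6. Eliminate Zara.

Zara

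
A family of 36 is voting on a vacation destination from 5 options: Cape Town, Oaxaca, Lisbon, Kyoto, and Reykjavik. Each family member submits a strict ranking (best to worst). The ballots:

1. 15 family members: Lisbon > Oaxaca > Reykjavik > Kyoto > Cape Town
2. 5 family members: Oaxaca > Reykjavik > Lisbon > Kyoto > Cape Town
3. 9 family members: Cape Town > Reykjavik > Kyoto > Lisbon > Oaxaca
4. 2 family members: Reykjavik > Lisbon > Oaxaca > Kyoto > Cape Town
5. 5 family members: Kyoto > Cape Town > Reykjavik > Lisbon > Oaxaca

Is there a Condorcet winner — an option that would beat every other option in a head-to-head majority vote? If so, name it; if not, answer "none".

none

Checking pairwise contests:
Oaxaca beats Cape Town 22–14.
Lisbon beats Oaxaca 31–5.
Reykjavik beats Lisbon 21–15.
Oaxaca beats Kyoto 22–14.
Oaxaca beats Reykjavik 20–16.
Every option loses at least one head-to-head, so there is no Condorcet winner.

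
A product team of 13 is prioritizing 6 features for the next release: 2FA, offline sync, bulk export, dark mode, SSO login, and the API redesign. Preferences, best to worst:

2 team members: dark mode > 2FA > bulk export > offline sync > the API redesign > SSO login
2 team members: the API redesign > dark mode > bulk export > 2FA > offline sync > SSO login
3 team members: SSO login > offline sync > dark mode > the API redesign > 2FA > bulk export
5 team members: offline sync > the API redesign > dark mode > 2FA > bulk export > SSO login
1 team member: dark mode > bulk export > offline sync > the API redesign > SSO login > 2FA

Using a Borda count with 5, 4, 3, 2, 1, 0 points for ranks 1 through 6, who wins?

2FA: 2·4 + 2·2 + 3·1 + 5·2 + 1·0 = 25
offline sync: 2·2 + 2·1 + 3·4 + 5·5 + 1·3 = 46
bulk export: 2·3 + 2·3 + 3·0 + 5·1 + 1·4 = 21
dark mode: 2·5 + 2·4 + 3·3 + 5·3 + 1·5 = 47
SSO login: 2·0 + 2·0 + 3·5 + 5·0 + 1·1 = 16
the API redesign: 2·1 + 2·5 + 3·2 + 5·4 + 1·2 = 40
dark mode has the highest Borda score (47).

dark mode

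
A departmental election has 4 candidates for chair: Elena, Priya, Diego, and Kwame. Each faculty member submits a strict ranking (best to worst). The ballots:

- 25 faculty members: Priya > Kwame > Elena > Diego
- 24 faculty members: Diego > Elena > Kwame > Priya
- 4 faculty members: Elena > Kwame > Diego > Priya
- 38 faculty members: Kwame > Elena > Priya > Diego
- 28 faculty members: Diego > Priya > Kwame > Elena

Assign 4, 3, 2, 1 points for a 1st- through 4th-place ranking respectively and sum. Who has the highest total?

Kwame

Elena: 25·2 + 24·3 + 4·4 + 38·3 + 28·1 = 280
Priya: 25·4 + 24·1 + 4·1 + 38·2 + 28·3 = 288
Diego: 25·1 + 24·4 + 4·2 + 38·1 + 28·4 = 279
Kwame: 25·3 + 24·2 + 4·3 + 38·4 + 28·2 = 343
Kwame has the highest Borda score (343).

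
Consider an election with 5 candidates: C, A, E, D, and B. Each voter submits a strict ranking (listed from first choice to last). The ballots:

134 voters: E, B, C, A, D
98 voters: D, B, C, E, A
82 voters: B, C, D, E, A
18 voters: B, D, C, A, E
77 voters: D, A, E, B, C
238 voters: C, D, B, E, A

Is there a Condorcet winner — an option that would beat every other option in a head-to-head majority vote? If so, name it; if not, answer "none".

none

Checking pairwise contests:
B beats C 409–238.
C beats A 570–77.
C beats E 436–211.
C beats D 454–193.
D beats B 413–234.
Every option loses at least one head-to-head, so there is no Condorcet winner.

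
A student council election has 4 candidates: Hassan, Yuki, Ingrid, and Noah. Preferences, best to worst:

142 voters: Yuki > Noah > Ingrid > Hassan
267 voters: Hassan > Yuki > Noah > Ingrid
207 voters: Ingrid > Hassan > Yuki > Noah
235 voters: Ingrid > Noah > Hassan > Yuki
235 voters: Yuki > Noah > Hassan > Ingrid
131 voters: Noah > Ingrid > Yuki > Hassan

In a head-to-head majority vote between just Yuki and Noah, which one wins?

Yuki

Voters preferring Yuki to Noah: 851; preferring Noah to Yuki: 366.
Yuki wins the head-to-head.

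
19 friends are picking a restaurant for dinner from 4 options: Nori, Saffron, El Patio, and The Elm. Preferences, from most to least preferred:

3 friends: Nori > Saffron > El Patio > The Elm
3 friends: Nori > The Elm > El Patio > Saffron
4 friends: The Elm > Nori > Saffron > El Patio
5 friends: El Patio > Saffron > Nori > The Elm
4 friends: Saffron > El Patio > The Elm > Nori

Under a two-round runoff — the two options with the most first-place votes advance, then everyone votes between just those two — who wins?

Nori

Round 1 first-place votes: Nori 6, Saffron 4, El Patio 5, The Elm 4.
Nori and El Patio advance.
Runoff: Nori is preferred to El Patio by 10 voters; El Patio by 9.
Nori wins the runoff.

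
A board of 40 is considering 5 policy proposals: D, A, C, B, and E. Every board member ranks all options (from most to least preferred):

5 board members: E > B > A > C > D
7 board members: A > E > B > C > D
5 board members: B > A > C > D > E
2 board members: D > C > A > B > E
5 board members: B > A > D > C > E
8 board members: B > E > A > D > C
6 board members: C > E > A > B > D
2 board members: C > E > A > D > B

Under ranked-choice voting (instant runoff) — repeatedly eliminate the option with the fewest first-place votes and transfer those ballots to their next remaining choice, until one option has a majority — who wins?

Round 1: D 2, A 7, C 8, B 18, E 5. Eliminate D.
Round 2: A 7, C 10, B 18, E 5. Eliminate E.
Round 3: A 7, C 10, B 23. B has a majority.

B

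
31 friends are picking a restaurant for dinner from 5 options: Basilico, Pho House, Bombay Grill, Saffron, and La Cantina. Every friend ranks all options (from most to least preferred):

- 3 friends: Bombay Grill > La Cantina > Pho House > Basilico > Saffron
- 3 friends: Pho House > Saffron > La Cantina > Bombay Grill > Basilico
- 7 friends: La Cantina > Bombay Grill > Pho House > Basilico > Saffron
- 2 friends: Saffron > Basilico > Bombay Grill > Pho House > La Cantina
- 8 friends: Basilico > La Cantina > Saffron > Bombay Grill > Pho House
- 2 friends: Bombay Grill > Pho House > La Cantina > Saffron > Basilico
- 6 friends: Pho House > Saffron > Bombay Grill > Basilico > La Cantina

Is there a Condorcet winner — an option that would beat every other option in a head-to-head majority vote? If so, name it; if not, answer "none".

Checking pairwise contests:
Pho House beats Basilico 21–10.
Bombay Grill beats Pho House 22–9.
Saffron beats Bombay Grill 19–12.
Basilico beats Saffron 18–13.
Basilico beats La Cantina 16–15.
Every option loses at least one head-to-head, so there is no Condorcet winner.

none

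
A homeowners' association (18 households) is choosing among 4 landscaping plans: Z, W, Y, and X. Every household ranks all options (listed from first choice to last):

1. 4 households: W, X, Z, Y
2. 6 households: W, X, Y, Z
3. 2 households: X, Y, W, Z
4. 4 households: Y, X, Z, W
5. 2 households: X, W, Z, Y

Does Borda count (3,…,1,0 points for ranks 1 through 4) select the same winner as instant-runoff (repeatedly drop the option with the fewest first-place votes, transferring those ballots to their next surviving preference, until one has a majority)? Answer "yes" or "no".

no

Borda — scores: Z 10, W 36, Y 22, X 40. Winner: X.
Instant-runoff — R1 Z 0, W 10, Y 4, X 4 (W winner). Winner: W.
The two methods disagree.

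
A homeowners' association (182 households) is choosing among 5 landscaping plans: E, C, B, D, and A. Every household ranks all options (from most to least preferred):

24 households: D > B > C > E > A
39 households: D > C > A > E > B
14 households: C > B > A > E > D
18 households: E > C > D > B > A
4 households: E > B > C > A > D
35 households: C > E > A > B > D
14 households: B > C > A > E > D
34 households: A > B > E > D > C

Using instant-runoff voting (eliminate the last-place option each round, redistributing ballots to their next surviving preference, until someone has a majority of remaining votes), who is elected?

Round 1: E 22, C 49, B 14, D 63, A 34. Eliminate B.
Round 2: E 22, C 63, D 63, A 34. Eliminate E.
Round 3: C 85, D 63, A 34. Eliminate A.
Round 4: C 85, D 97. D has a majority.

D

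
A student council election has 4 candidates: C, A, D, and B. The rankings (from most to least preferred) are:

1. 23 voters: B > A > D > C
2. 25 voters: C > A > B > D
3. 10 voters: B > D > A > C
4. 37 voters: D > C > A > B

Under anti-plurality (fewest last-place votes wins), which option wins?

A

Last-place votes: C 33, A 0, D 25, B 37.
A is ranked last by the fewest voters, so A wins.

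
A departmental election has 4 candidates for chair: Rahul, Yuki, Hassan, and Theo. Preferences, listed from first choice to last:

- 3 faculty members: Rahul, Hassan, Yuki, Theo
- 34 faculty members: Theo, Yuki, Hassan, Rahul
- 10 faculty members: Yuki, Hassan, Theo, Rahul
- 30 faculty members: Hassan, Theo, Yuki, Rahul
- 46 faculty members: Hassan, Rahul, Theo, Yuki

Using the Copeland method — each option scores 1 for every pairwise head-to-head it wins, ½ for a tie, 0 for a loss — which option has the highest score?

Rahul: loses to Yuki, Hassan, and Theo → score 0.
Yuki: beats Rahul; loses to Hassan and Theo → score 1.
Hassan: beats Rahul, Yuki, and Theo → score 3.
Theo: beats Rahul and Yuki; loses to Hassan → score 2.
Hassan has the best pairwise record.

Hassan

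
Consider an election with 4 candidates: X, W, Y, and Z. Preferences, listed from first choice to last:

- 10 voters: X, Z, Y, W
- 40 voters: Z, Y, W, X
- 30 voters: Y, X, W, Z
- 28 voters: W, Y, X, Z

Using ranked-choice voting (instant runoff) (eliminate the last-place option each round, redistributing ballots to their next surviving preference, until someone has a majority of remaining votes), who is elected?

Y

Round 1: X 10, W 28, Y 30, Z 40. Eliminate X.
Round 2: W 28, Y 30, Z 50. Eliminate W.
Round 3: Y 58, Z 50. Y has a majority.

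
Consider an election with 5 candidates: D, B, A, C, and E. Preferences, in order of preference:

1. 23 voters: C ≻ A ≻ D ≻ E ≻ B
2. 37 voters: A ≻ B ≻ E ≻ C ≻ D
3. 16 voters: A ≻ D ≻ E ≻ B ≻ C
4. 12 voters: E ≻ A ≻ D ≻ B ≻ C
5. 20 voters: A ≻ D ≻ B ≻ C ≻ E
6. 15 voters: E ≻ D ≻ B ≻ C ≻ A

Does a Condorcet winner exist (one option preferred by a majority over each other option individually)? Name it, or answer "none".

A

A vs D: 108–15 for A.
A vs B: 108–15 for A.
A vs C: 85–38 for A.
A vs E: 96–27 for A.
A beats every other option head-to-head.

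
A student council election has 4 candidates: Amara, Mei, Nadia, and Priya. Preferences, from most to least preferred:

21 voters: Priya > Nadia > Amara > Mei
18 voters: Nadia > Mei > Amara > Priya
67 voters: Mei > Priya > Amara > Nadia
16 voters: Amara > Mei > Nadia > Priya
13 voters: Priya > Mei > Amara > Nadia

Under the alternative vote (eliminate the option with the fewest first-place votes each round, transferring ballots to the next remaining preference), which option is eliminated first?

Round 1: Amara 16, Mei 67, Nadia 18, Priya 34. Eliminate Amara.

Amara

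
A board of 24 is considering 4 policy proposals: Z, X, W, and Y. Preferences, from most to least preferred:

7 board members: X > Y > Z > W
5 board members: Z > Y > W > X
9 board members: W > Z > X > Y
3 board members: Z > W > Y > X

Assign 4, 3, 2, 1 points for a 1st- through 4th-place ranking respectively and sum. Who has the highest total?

Z: 7·2 + 5·4 + 9·3 + 3·4 = 73
X: 7·4 + 5·1 + 9·2 + 3·1 = 54
W: 7·1 + 5·2 + 9·4 + 3·3 = 62
Y: 7·3 + 5·3 + 9·1 + 3·2 = 51
Z has the highest Borda score (73).

Z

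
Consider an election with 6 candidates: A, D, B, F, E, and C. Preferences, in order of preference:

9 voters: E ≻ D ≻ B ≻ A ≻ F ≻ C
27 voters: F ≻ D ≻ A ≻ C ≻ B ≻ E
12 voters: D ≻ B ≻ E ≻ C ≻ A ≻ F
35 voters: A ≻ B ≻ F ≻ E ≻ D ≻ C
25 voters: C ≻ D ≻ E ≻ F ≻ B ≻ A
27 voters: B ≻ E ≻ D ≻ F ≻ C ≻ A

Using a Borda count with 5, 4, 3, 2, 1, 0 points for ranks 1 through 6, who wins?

A: 9·2 + 27·3 + 12·1 + 35·5 + 25·0 + 27·0 = 286
D: 9·4 + 27·4 + 12·5 + 35·1 + 25·4 + 27·3 = 420
B: 9·3 + 27·1 + 12·4 + 35·4 + 25·1 + 27·5 = 402
F: 9·1 + 27·5 + 12·0 + 35·3 + 25·2 + 27·2 = 353
E: 9·5 + 27·0 + 12·3 + 35·2 + 25·3 + 27·4 = 334
C: 9·0 + 27·2 + 12·2 + 35·0 + 25·5 + 27·1 = 230
D has the highest Borda score (420).

D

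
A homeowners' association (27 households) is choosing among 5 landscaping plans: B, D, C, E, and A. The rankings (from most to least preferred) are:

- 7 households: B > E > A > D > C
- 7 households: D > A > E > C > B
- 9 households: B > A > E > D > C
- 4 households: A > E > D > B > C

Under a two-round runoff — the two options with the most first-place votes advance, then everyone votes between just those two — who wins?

B

Round 1 first-place votes: B 16, D 7, C 0, E 0, A 4.
B and D advance.
Runoff: B is preferred to D by 16 voters; D by 11.
B wins the runoff.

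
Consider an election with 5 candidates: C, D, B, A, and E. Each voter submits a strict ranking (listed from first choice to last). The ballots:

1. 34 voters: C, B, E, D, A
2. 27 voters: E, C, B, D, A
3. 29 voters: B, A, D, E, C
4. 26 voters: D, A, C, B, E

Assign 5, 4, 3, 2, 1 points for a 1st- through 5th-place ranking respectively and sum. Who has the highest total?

C: 34·5 + 27·4 + 29·1 + 26·3 = 385
D: 34·2 + 27·2 + 29·3 + 26·5 = 339
B: 34·4 + 27·3 + 29·5 + 26·2 = 414
A: 34·1 + 27·1 + 29·4 + 26·4 = 281
E: 34·3 + 27·5 + 29·2 + 26·1 = 321
B has the highest Borda score (414).

B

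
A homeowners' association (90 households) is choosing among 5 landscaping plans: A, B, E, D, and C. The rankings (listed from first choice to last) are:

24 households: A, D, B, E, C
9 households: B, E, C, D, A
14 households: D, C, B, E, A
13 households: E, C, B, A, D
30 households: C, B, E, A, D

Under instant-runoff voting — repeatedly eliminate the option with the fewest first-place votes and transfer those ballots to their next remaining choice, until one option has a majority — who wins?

Round 1: A 24, B 9, E 13, D 14, C 30. Eliminate B.
Round 2: A 24, E 22, D 14, C 30. Eliminate D.
Round 3: A 24, E 22, C 44. Eliminate E.
Round 4: A 24, C 66. C has a majority.

C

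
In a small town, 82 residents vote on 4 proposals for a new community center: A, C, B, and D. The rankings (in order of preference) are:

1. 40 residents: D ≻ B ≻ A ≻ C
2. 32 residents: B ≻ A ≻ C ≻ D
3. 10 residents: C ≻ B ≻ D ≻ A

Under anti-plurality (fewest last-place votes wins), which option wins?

Last-place votes: A 10, C 40, B 0, D 32.
B is ranked last by the fewest voters, so B wins.

B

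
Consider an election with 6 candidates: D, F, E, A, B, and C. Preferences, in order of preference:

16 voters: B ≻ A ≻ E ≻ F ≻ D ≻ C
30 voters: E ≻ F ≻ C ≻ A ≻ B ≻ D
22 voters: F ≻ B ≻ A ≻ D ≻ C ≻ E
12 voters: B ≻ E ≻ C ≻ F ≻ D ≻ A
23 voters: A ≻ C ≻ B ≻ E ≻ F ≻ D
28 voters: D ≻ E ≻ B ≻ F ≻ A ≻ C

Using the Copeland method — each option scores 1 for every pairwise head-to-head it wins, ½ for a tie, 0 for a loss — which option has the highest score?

B

D: beats C; loses to F, E, A, and B → score 1.
F: beats D, A, and C; loses to E and B → score 3.
E: beats D, F, A, and C; loses to B → score 4.
A: beats D and C; loses to F, E, and B → score 2.
B: beats D, F, E, A, and C → score 5.
C: loses to D, F, E, A, and B → score 0.
B has the best pairwise record.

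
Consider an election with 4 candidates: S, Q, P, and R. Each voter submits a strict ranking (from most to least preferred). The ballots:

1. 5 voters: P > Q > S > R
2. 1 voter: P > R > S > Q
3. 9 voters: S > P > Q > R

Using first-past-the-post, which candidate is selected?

First-place votes: S 9, Q 0, P 6, R 0.
S has the most first-place votes.

S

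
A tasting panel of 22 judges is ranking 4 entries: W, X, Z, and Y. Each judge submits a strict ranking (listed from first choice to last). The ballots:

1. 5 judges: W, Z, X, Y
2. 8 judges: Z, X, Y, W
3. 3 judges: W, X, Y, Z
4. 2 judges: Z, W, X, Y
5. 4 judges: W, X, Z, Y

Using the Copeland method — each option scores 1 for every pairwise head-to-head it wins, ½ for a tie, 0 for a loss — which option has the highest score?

W

W: beats X, Z, and Y → score 3.
X: beats Y; loses to W and Z → score 1.
Z: beats X and Y; loses to W → score 2.
Y: loses to W, X, and Z → score 0.
W has the best pairwise record.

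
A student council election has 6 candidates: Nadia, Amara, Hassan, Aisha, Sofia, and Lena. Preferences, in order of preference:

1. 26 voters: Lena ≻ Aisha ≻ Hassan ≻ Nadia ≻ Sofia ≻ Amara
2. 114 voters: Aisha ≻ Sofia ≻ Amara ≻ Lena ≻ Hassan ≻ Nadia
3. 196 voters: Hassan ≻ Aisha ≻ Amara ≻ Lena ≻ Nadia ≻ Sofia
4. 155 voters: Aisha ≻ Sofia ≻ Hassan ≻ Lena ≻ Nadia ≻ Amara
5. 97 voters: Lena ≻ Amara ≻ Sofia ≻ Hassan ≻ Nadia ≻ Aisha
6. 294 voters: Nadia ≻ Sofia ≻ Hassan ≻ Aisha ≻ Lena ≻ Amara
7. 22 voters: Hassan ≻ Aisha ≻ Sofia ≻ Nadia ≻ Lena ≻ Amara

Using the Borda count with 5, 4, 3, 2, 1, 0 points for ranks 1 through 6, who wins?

Aisha

Nadia: 26·2 + 114·0 + 196·1 + 155·1 + 97·1 + 294·5 + 22·2 = 2014
Amara: 26·0 + 114·3 + 196·3 + 155·0 + 97·4 + 294·0 + 22·0 = 1318
Hassan: 26·3 + 114·1 + 196·5 + 155·3 + 97·2 + 294·3 + 22·5 = 2823
Aisha: 26·4 + 114·5 + 196·4 + 155·5 + 97·0 + 294·2 + 22·4 = 2909
Sofia: 26·1 + 114·4 + 196·0 + 155·4 + 97·3 + 294·4 + 22·3 = 2635
Lena: 26·5 + 114·2 + 196·2 + 155·2 + 97·5 + 294·1 + 22·1 = 1861
Aisha has the highest Borda score (2909).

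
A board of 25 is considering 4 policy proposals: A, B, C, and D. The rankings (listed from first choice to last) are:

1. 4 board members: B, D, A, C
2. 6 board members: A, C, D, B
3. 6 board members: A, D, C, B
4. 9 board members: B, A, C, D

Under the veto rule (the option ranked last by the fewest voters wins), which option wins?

Last-place votes: A 0, B 12, C 4, D 9.
A is ranked last by the fewest voters, so A wins.

A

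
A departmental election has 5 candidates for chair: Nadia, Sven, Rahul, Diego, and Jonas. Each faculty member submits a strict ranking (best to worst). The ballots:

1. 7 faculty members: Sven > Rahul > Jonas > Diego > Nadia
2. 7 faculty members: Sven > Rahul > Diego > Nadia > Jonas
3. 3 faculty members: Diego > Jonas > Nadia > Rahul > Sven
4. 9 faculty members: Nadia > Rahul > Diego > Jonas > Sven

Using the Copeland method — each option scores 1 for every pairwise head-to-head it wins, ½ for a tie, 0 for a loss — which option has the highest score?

Nadia: beats Jonas; loses to Sven, Rahul, and Diego → score 1.
Sven: beats Nadia, Rahul, Diego, and Jonas → score 4.
Rahul: beats Nadia, Diego, and Jonas; loses to Sven → score 3.
Diego: beats Nadia and Jonas; loses to Sven and Rahul → score 2.
Jonas: loses to Nadia, Sven, Rahul, and Diego → score 0.
Sven has the best pairwise record.

Sven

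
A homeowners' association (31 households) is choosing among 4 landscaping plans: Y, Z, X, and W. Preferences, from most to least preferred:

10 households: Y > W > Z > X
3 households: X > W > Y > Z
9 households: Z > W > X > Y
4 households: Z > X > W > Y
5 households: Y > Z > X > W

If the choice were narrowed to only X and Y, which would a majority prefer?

Voters preferring X to Y: 16; preferring Y to X: 15.
X wins the head-to-head.

X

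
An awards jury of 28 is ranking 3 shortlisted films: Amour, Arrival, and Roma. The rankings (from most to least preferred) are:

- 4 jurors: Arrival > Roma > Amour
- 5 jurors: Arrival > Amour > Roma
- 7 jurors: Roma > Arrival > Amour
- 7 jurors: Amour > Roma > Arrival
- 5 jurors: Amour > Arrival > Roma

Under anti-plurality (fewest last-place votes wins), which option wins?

Last-place votes: Amour 11, Arrival 7, Roma 10.
Arrival is ranked last by the fewest voters, so Arrival wins.

Arrival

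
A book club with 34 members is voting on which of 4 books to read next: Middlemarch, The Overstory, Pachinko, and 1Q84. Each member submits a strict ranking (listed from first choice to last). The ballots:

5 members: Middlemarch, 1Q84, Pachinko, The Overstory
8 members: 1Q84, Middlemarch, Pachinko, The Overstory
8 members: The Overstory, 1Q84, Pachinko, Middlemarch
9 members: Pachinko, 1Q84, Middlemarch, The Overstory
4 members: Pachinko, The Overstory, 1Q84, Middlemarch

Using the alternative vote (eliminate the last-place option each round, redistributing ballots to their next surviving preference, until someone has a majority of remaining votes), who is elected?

1Q84

Round 1: Middlemarch 5, The Overstory 8, Pachinko 13, 1Q84 8. Eliminate Middlemarch.
Round 2: The Overstory 8, Pachinko 13, 1Q84 13. Eliminate The Overstory.
Round 3: Pachinko 13, 1Q84 21. 1Q84 has a majority.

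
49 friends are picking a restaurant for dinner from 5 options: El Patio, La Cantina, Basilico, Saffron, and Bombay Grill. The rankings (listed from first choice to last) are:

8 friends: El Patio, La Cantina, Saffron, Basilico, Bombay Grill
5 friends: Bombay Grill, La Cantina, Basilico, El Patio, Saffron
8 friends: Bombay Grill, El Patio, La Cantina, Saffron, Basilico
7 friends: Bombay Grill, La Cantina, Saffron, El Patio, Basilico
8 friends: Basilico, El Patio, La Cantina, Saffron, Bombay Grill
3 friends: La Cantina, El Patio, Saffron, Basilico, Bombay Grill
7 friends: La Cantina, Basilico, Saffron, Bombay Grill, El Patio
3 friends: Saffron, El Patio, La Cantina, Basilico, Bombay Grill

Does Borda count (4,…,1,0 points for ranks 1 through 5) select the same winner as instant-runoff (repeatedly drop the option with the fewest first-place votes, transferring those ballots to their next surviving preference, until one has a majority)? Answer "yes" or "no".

no

Borda — scores: El Patio 110, La Cantina 138, Basilico 77, Saffron 78, Bombay Grill 87. Winner: La Cantina.
Instant-runoff — R1 El Patio 8, La Cantina 10, Basilico 8, Saffron 3, Bombay Grill 20 (Saffron out); R2 El Patio 11, La Cantina 10, Basilico 8, Bombay Grill 20 (Basilico out); R3 El Patio 19, La Cantina 10, Bombay Grill 20 (La Cantina out); R4 El Patio 22, Bombay Grill 27 (Bombay Grill winner). Winner: Bombay Grill.
The two methods disagree.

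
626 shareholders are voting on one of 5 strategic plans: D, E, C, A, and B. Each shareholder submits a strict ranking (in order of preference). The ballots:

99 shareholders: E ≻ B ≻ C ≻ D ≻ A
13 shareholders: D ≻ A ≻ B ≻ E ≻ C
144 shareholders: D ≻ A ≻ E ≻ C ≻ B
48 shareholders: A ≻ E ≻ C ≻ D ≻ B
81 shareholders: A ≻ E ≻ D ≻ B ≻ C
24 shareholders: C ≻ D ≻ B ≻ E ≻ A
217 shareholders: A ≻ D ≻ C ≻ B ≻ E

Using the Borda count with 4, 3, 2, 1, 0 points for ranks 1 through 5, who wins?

D: 99·1 + 13·4 + 144·4 + 48·1 + 81·2 + 24·3 + 217·3 = 1660
E: 99·4 + 13·1 + 144·2 + 48·3 + 81·3 + 24·1 + 217·0 = 1108
C: 99·2 + 13·0 + 144·1 + 48·2 + 81·0 + 24·4 + 217·2 = 968
A: 99·0 + 13·3 + 144·3 + 48·4 + 81·4 + 24·0 + 217·4 = 1855
B: 99·3 + 13·2 + 144·0 + 48·0 + 81·1 + 24·2 + 217·1 = 669
A has the highest Borda score (1855).

A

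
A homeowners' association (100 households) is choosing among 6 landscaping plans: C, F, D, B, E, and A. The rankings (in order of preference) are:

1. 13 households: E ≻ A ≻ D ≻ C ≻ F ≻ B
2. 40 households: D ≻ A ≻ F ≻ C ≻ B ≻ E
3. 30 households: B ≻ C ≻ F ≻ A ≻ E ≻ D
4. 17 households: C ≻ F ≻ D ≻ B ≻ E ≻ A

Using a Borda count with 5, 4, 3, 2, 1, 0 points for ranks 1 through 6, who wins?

C

C: 13·2 + 40·2 + 30·4 + 17·5 = 311
F: 13·1 + 40·3 + 30·3 + 17·4 = 291
D: 13·3 + 40·5 + 30·0 + 17·3 = 290
B: 13·0 + 40·1 + 30·5 + 17·2 = 224
E: 13·5 + 40·0 + 30·1 + 17·1 = 112
A: 13·4 + 40·4 + 30·2 + 17·0 = 272
C has the highest Borda score (311).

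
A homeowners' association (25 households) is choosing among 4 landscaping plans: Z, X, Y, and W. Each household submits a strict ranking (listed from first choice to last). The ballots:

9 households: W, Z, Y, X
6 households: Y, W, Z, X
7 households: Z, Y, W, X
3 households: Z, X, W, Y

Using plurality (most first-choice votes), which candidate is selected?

Z

First-place votes: Z 10, X 0, Y 6, W 9.
Z has the most first-place votes.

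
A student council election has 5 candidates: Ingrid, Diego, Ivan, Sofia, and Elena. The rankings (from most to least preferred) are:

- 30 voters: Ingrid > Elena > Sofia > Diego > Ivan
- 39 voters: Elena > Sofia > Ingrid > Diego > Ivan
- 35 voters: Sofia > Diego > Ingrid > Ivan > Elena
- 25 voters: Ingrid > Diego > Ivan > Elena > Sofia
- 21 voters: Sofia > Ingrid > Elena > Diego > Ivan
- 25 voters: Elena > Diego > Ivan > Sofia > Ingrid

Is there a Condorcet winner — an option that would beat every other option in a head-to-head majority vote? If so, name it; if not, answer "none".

Checking pairwise contests:
Sofia beats Ingrid 120–55.
Ingrid beats Diego 115–60.
Ingrid beats Ivan 150–25.
Elena beats Sofia 119–56.
Ingrid beats Elena 111–64.
Every option loses at least one head-to-head, so there is no Condorcet winner.

none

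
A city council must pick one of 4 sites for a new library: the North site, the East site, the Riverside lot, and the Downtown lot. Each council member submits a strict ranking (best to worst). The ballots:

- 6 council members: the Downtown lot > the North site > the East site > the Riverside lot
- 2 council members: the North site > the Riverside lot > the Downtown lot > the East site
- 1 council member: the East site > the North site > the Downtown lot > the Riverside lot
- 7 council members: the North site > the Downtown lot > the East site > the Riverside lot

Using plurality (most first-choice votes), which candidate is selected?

the North site

First-place votes: the North site 9, the East site 1, the Riverside lot 0, the Downtown lot 6.
the North site has the most first-place votes.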